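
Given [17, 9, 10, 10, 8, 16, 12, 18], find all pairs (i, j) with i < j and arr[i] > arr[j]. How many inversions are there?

Finding inversions in [17, 9, 10, 10, 8, 16, 12, 18]:

(0, 1): arr[0]=17 > arr[1]=9
(0, 2): arr[0]=17 > arr[2]=10
(0, 3): arr[0]=17 > arr[3]=10
(0, 4): arr[0]=17 > arr[4]=8
(0, 5): arr[0]=17 > arr[5]=16
(0, 6): arr[0]=17 > arr[6]=12
(1, 4): arr[1]=9 > arr[4]=8
(2, 4): arr[2]=10 > arr[4]=8
(3, 4): arr[3]=10 > arr[4]=8
(5, 6): arr[5]=16 > arr[6]=12

Total inversions: 10

The array has 10 inversion(s): (0,1), (0,2), (0,3), (0,4), (0,5), (0,6), (1,4), (2,4), (3,4), (5,6). Each pair (i,j) satisfies i < j and arr[i] > arr[j].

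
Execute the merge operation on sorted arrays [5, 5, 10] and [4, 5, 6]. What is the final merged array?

Merging process:

Compare 5 vs 4: take 4 from right. Merged: [4]
Compare 5 vs 5: take 5 from left. Merged: [4, 5]
Compare 5 vs 5: take 5 from left. Merged: [4, 5, 5]
Compare 10 vs 5: take 5 from right. Merged: [4, 5, 5, 5]
Compare 10 vs 6: take 6 from right. Merged: [4, 5, 5, 5, 6]
Append remaining from left: [10]. Merged: [4, 5, 5, 5, 6, 10]

Final merged array: [4, 5, 5, 5, 6, 10]
Total comparisons: 5

The merged array is [4, 5, 5, 5, 6, 10], requiring 5 comparisons. The merge step runs in O(n) time where n is the total number of elements.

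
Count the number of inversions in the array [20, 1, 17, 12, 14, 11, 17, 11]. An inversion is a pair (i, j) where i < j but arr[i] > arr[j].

Finding inversions in [20, 1, 17, 12, 14, 11, 17, 11]:

(0, 1): arr[0]=20 > arr[1]=1
(0, 2): arr[0]=20 > arr[2]=17
(0, 3): arr[0]=20 > arr[3]=12
(0, 4): arr[0]=20 > arr[4]=14
(0, 5): arr[0]=20 > arr[5]=11
(0, 6): arr[0]=20 > arr[6]=17
(0, 7): arr[0]=20 > arr[7]=11
(2, 3): arr[2]=17 > arr[3]=12
(2, 4): arr[2]=17 > arr[4]=14
(2, 5): arr[2]=17 > arr[5]=11
(2, 7): arr[2]=17 > arr[7]=11
(3, 5): arr[3]=12 > arr[5]=11
(3, 7): arr[3]=12 > arr[7]=11
(4, 5): arr[4]=14 > arr[5]=11
(4, 7): arr[4]=14 > arr[7]=11
(6, 7): arr[6]=17 > arr[7]=11

Total inversions: 16

The array has 16 inversion(s): (0,1), (0,2), (0,3), (0,4), (0,5), (0,6), (0,7), (2,3), (2,4), (2,5), (2,7), (3,5), (3,7), (4,5), (4,7), (6,7). Each pair (i,j) satisfies i < j and arr[i] > arr[j].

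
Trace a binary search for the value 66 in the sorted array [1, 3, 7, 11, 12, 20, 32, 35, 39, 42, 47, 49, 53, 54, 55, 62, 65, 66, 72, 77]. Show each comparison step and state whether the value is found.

Binary search for 66 in [1, 3, 7, 11, 12, 20, 32, 35, 39, 42, 47, 49, 53, 54, 55, 62, 65, 66, 72, 77]:

lo=0, hi=19, mid=9, arr[mid]=42 -> 42 < 66, search right half
lo=10, hi=19, mid=14, arr[mid]=55 -> 55 < 66, search right half
lo=15, hi=19, mid=17, arr[mid]=66 -> Found target at index 17!

Binary search finds 66 at index 17 after 3 comparisons. The search repeatedly halves the search space by comparing with the middle element.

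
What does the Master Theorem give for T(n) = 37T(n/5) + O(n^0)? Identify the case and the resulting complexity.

Master Theorem for T(n) = 37T(n/5) + O(n^0):

a = 37, b = 5, c = 0
log_b(a) = log_5(37) = 2.2436

Case 1: c = 0 < log_5(37) = 2.2436
T(n) = O(n^(log_5 37))

For T(n) = 37T(n/5) + O(n^0): log_5(37) = 2.2436. This is Case 1 of the Master Theorem (c < log_b(a), work dominated by leaves), giving O(n^(log_5 37)).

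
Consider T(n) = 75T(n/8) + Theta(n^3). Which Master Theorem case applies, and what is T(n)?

Master Theorem for T(n) = 75T(n/8) + O(n^3):

a = 75, b = 8, c = 3
log_b(a) = log_8(75) = 2.0763

Case 3: c = 3 > log_8(75) = 2.0763
T(n) = O(n^3) = O(n^3)

For T(n) = 75T(n/8) + O(n^3): log_8(75) = 2.0763. This is Case 3 of the Master Theorem (c > log_b(a), work dominated by root), giving O(n^3).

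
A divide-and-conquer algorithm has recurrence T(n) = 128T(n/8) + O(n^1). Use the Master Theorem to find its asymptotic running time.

Master Theorem for T(n) = 128T(n/8) + O(n^1):

a = 128, b = 8, c = 1
log_b(a) = log_8(128) = 2.3333

Case 1: c = 1 < log_8(128) = 2.3333
T(n) = O(n^(log_8 128))

For T(n) = 128T(n/8) + O(n^1): log_8(128) = 2.3333. This is Case 1 of the Master Theorem (c < log_b(a), work dominated by leaves), giving O(n^(log_8 128)).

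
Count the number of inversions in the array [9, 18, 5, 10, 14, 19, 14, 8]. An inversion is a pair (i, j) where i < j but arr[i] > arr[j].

Finding inversions in [9, 18, 5, 10, 14, 19, 14, 8]:

(0, 2): arr[0]=9 > arr[2]=5
(0, 7): arr[0]=9 > arr[7]=8
(1, 2): arr[1]=18 > arr[2]=5
(1, 3): arr[1]=18 > arr[3]=10
(1, 4): arr[1]=18 > arr[4]=14
(1, 6): arr[1]=18 > arr[6]=14
(1, 7): arr[1]=18 > arr[7]=8
(3, 7): arr[3]=10 > arr[7]=8
(4, 7): arr[4]=14 > arr[7]=8
(5, 6): arr[5]=19 > arr[6]=14
(5, 7): arr[5]=19 > arr[7]=8
(6, 7): arr[6]=14 > arr[7]=8

Total inversions: 12

The array has 12 inversion(s): (0,2), (0,7), (1,2), (1,3), (1,4), (1,6), (1,7), (3,7), (4,7), (5,6), (5,7), (6,7). Each pair (i,j) satisfies i < j and arr[i] > arr[j].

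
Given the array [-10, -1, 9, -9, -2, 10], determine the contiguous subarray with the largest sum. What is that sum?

Using Kadane's algorithm on [-10, -1, 9, -9, -2, 10]:

Scanning through the array:
Position 1 (value -1): max_ending_here = -1, max_so_far = -1
Position 2 (value 9): max_ending_here = 9, max_so_far = 9
Position 3 (value -9): max_ending_here = 0, max_so_far = 9
Position 4 (value -2): max_ending_here = -2, max_so_far = 9
Position 5 (value 10): max_ending_here = 10, max_so_far = 10

Maximum subarray: [10]
Maximum sum: 10

The maximum subarray is [10] with sum 10. This subarray runs from index 5 to index 5.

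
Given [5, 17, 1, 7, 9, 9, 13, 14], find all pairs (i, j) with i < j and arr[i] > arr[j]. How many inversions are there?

Finding inversions in [5, 17, 1, 7, 9, 9, 13, 14]:

(0, 2): arr[0]=5 > arr[2]=1
(1, 2): arr[1]=17 > arr[2]=1
(1, 3): arr[1]=17 > arr[3]=7
(1, 4): arr[1]=17 > arr[4]=9
(1, 5): arr[1]=17 > arr[5]=9
(1, 6): arr[1]=17 > arr[6]=13
(1, 7): arr[1]=17 > arr[7]=14

Total inversions: 7

The array has 7 inversion(s): (0,2), (1,2), (1,3), (1,4), (1,5), (1,6), (1,7). Each pair (i,j) satisfies i < j and arr[i] > arr[j].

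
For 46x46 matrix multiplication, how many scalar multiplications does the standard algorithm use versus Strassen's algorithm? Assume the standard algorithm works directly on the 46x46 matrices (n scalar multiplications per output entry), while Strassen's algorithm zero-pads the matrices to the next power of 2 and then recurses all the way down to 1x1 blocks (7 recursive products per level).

Matrix multiplication for 46x46 matrices:

Strassen's algorithm requires power-of-2 dimensions. Pad 46x46 to 64x64 (next power of 2).

Standard algorithm: 46^3 = 97336 multiplications
Strassen's algorithm: 7^(log2(64)) = 7^6 = 117649 multiplications
Difference: 97336 - 117649 = -20313 (Strassen uses MORE here due to padding overhead — for small or just-over-power-of-2 n, padding can outweigh the per-level savings)

Standard: 97336 multiplications (46^3). Strassen: 117649 multiplications (7^6, after padding to 64x64). Strassen reduces 8 recursive multiplications to 7 at each level.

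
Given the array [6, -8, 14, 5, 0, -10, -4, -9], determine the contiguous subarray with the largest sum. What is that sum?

Using Kadane's algorithm on [6, -8, 14, 5, 0, -10, -4, -9]:

Scanning through the array:
Position 1 (value -8): max_ending_here = -2, max_so_far = 6
Position 2 (value 14): max_ending_here = 14, max_so_far = 14
Position 3 (value 5): max_ending_here = 19, max_so_far = 19
Position 4 (value 0): max_ending_here = 19, max_so_far = 19
Position 5 (value -10): max_ending_here = 9, max_so_far = 19
Position 6 (value -4): max_ending_here = 5, max_so_far = 19
Position 7 (value -9): max_ending_here = -4, max_so_far = 19

Maximum subarray: [14, 5]
Maximum sum: 19

The maximum subarray is [14, 5] with sum 19. This subarray runs from index 2 to index 3.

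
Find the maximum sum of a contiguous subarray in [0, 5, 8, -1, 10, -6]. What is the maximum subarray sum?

Using Kadane's algorithm on [0, 5, 8, -1, 10, -6]:

Scanning through the array:
Position 1 (value 5): max_ending_here = 5, max_so_far = 5
Position 2 (value 8): max_ending_here = 13, max_so_far = 13
Position 3 (value -1): max_ending_here = 12, max_so_far = 13
Position 4 (value 10): max_ending_here = 22, max_so_far = 22
Position 5 (value -6): max_ending_here = 16, max_so_far = 22

Maximum subarray: [0, 5, 8, -1, 10]
Maximum sum: 22

The maximum subarray is [0, 5, 8, -1, 10] with sum 22. This subarray runs from index 0 to index 4.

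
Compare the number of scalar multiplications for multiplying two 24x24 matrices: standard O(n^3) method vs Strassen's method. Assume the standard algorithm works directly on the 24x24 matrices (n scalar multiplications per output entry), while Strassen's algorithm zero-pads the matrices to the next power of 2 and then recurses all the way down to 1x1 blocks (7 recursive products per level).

Matrix multiplication for 24x24 matrices:

Strassen's algorithm requires power-of-2 dimensions. Pad 24x24 to 32x32 (next power of 2).

Standard algorithm: 24^3 = 13824 multiplications
Strassen's algorithm: 7^(log2(32)) = 7^5 = 16807 multiplications
Difference: 13824 - 16807 = -2983 (Strassen uses MORE here due to padding overhead — for small or just-over-power-of-2 n, padding can outweigh the per-level savings)

Standard: 13824 multiplications (24^3). Strassen: 16807 multiplications (7^5, after padding to 32x32). Strassen reduces 8 recursive multiplications to 7 at each level.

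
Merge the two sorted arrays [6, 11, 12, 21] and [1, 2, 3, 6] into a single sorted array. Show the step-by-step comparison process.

Merging process:

Compare 6 vs 1: take 1 from right. Merged: [1]
Compare 6 vs 2: take 2 from right. Merged: [1, 2]
Compare 6 vs 3: take 3 from right. Merged: [1, 2, 3]
Compare 6 vs 6: take 6 from left. Merged: [1, 2, 3, 6]
Compare 11 vs 6: take 6 from right. Merged: [1, 2, 3, 6, 6]
Append remaining from left: [11, 12, 21]. Merged: [1, 2, 3, 6, 6, 11, 12, 21]

Final merged array: [1, 2, 3, 6, 6, 11, 12, 21]
Total comparisons: 5

The merged array is [1, 2, 3, 6, 6, 11, 12, 21], requiring 5 comparisons. The merge step runs in O(n) time where n is the total number of elements.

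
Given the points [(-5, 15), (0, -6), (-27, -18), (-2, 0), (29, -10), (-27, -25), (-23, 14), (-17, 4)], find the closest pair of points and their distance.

Computing all pairwise distances among 8 points:

d((-5, 15), (0, -6)) = 21.587
d((-5, 15), (-27, -18)) = 39.6611
d((-5, 15), (-2, 0)) = 15.2971
d((-5, 15), (29, -10)) = 42.2019
d((-5, 15), (-27, -25)) = 45.6508
d((-5, 15), (-23, 14)) = 18.0278
d((-5, 15), (-17, 4)) = 16.2788
d((0, -6), (-27, -18)) = 29.5466
d((0, -6), (-2, 0)) = 6.3246 <-- minimum
d((0, -6), (29, -10)) = 29.2746
d((0, -6), (-27, -25)) = 33.0151
d((0, -6), (-23, 14)) = 30.4795
d((0, -6), (-17, 4)) = 19.7231
d((-27, -18), (-2, 0)) = 30.8058
d((-27, -18), (29, -10)) = 56.5685
d((-27, -18), (-27, -25)) = 7.0
d((-27, -18), (-23, 14)) = 32.249
d((-27, -18), (-17, 4)) = 24.1661
d((-2, 0), (29, -10)) = 32.573
d((-2, 0), (-27, -25)) = 35.3553
d((-2, 0), (-23, 14)) = 25.2389
d((-2, 0), (-17, 4)) = 15.5242
d((29, -10), (-27, -25)) = 57.9741
d((29, -10), (-23, 14)) = 57.2713
d((29, -10), (-17, 4)) = 48.0833
d((-27, -25), (-23, 14)) = 39.2046
d((-27, -25), (-17, 4)) = 30.6757
d((-23, 14), (-17, 4)) = 11.6619

Closest pair: (0, -6) and (-2, 0) with distance 6.3246

The closest pair is (0, -6) and (-2, 0) with Euclidean distance 6.3246. For 8 points, brute-force pairwise comparison is shown above. For large n, the divide-and-conquer algorithm (sort by x, recurse on halves, check the dividing strip) achieves O(n log n).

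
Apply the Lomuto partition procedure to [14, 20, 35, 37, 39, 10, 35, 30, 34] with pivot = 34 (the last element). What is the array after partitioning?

Lomuto partition with pivot = 34:

Initial array: [14, 20, 35, 37, 39, 10, 35, 30, 34]

arr[0]=14 <= 34: swap with position 0, array becomes [14, 20, 35, 37, 39, 10, 35, 30, 34]
arr[1]=20 <= 34: swap with position 1, array becomes [14, 20, 35, 37, 39, 10, 35, 30, 34]
arr[2]=35 > 34: no swap
arr[3]=37 > 34: no swap
arr[4]=39 > 34: no swap
arr[5]=10 <= 34: swap with position 2, array becomes [14, 20, 10, 37, 39, 35, 35, 30, 34]
arr[6]=35 > 34: no swap
arr[7]=30 <= 34: swap with position 3, array becomes [14, 20, 10, 30, 39, 35, 35, 37, 34]

Place pivot at position 4: [14, 20, 10, 30, 34, 35, 35, 37, 39]
Pivot position: 4

After partitioning with pivot 34, the array becomes [14, 20, 10, 30, 34, 35, 35, 37, 39]. The pivot is placed at index 4. All elements to the left of the pivot are <= 34, and all elements to the right are > 34.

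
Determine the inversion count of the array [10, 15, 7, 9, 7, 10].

Finding inversions in [10, 15, 7, 9, 7, 10]:

(0, 2): arr[0]=10 > arr[2]=7
(0, 3): arr[0]=10 > arr[3]=9
(0, 4): arr[0]=10 > arr[4]=7
(1, 2): arr[1]=15 > arr[2]=7
(1, 3): arr[1]=15 > arr[3]=9
(1, 4): arr[1]=15 > arr[4]=7
(1, 5): arr[1]=15 > arr[5]=10
(3, 4): arr[3]=9 > arr[4]=7

Total inversions: 8

The array has 8 inversion(s): (0,2), (0,3), (0,4), (1,2), (1,3), (1,4), (1,5), (3,4). Each pair (i,j) satisfies i < j and arr[i] > arr[j].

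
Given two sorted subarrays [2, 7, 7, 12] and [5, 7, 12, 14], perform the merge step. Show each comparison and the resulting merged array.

Merging process:

Compare 2 vs 5: take 2 from left. Merged: [2]
Compare 7 vs 5: take 5 from right. Merged: [2, 5]
Compare 7 vs 7: take 7 from left. Merged: [2, 5, 7]
Compare 7 vs 7: take 7 from left. Merged: [2, 5, 7, 7]
Compare 12 vs 7: take 7 from right. Merged: [2, 5, 7, 7, 7]
Compare 12 vs 12: take 12 from left. Merged: [2, 5, 7, 7, 7, 12]
Append remaining from right: [12, 14]. Merged: [2, 5, 7, 7, 7, 12, 12, 14]

Final merged array: [2, 5, 7, 7, 7, 12, 12, 14]
Total comparisons: 6

The merged array is [2, 5, 7, 7, 7, 12, 12, 14], requiring 6 comparisons. The merge step runs in O(n) time where n is the total number of elements.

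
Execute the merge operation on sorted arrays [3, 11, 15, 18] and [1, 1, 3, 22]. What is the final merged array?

Merging process:

Compare 3 vs 1: take 1 from right. Merged: [1]
Compare 3 vs 1: take 1 from right. Merged: [1, 1]
Compare 3 vs 3: take 3 from left. Merged: [1, 1, 3]
Compare 11 vs 3: take 3 from right. Merged: [1, 1, 3, 3]
Compare 11 vs 22: take 11 from left. Merged: [1, 1, 3, 3, 11]
Compare 15 vs 22: take 15 from left. Merged: [1, 1, 3, 3, 11, 15]
Compare 18 vs 22: take 18 from left. Merged: [1, 1, 3, 3, 11, 15, 18]
Append remaining from right: [22]. Merged: [1, 1, 3, 3, 11, 15, 18, 22]

Final merged array: [1, 1, 3, 3, 11, 15, 18, 22]
Total comparisons: 7

The merged array is [1, 1, 3, 3, 11, 15, 18, 22], requiring 7 comparisons. The merge step runs in O(n) time where n is the total number of elements.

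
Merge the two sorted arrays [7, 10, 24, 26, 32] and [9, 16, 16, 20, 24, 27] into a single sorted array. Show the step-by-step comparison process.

Merging process:

Compare 7 vs 9: take 7 from left. Merged: [7]
Compare 10 vs 9: take 9 from right. Merged: [7, 9]
Compare 10 vs 16: take 10 from left. Merged: [7, 9, 10]
Compare 24 vs 16: take 16 from right. Merged: [7, 9, 10, 16]
Compare 24 vs 16: take 16 from right. Merged: [7, 9, 10, 16, 16]
Compare 24 vs 20: take 20 from right. Merged: [7, 9, 10, 16, 16, 20]
Compare 24 vs 24: take 24 from left. Merged: [7, 9, 10, 16, 16, 20, 24]
Compare 26 vs 24: take 24 from right. Merged: [7, 9, 10, 16, 16, 20, 24, 24]
Compare 26 vs 27: take 26 from left. Merged: [7, 9, 10, 16, 16, 20, 24, 24, 26]
Compare 32 vs 27: take 27 from right. Merged: [7, 9, 10, 16, 16, 20, 24, 24, 26, 27]
Append remaining from left: [32]. Merged: [7, 9, 10, 16, 16, 20, 24, 24, 26, 27, 32]

Final merged array: [7, 9, 10, 16, 16, 20, 24, 24, 26, 27, 32]
Total comparisons: 10

The merged array is [7, 9, 10, 16, 16, 20, 24, 24, 26, 27, 32], requiring 10 comparisons. The merge step runs in O(n) time where n is the total number of elements.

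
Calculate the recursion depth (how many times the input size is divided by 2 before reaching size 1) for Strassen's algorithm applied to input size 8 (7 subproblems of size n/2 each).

For divide and conquer with division factor 2:

Problem sizes at each level:
Level 0: 8
Level 1: 4
Level 2: 2
Level 3: 1

The root is level 0 and the size-1 base case is level 3 (the tree spans levels 0 through 3, i.e. 4 levels counting the root), so the depth is the number of divisions: log_2(8) = 3

The recursion tree depth is log_2(8) = 3. At each level, the problem size is divided by 2, so it takes 3 divisions to reduce to a base case of size 1. The algorithm makes 7 recursive calls at each level.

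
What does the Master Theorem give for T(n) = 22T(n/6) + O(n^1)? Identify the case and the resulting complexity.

Master Theorem for T(n) = 22T(n/6) + O(n^1):

a = 22, b = 6, c = 1
log_b(a) = log_6(22) = 1.7251

Case 1: c = 1 < log_6(22) = 1.7251
T(n) = O(n^(log_6 22))

For T(n) = 22T(n/6) + O(n^1): log_6(22) = 1.7251. This is Case 1 of the Master Theorem (c < log_b(a), work dominated by leaves), giving O(n^(log_6 22)).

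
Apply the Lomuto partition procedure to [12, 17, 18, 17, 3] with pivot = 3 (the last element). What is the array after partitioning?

Lomuto partition with pivot = 3:

Initial array: [12, 17, 18, 17, 3]

arr[0]=12 > 3: no swap
arr[1]=17 > 3: no swap
arr[2]=18 > 3: no swap
arr[3]=17 > 3: no swap

Place pivot at position 0: [3, 17, 18, 17, 12]
Pivot position: 0

After partitioning with pivot 3, the array becomes [3, 17, 18, 17, 12]. The pivot is placed at index 0. All elements to the left of the pivot are <= 3, and all elements to the right are > 3.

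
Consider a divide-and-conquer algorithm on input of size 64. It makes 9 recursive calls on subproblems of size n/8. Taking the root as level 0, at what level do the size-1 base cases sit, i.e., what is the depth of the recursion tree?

For divide and conquer with division factor 8:

Problem sizes at each level:
Level 0: 64
Level 1: 8
Level 2: 1

The root is level 0 and the size-1 base case is level 2 (the tree spans levels 0 through 2, i.e. 3 levels counting the root), so the depth is the number of divisions: log_8(64) = 2

The recursion tree depth is log_8(64) = 2. At each level, the problem size is divided by 8, so it takes 2 divisions to reduce to a base case of size 1. The algorithm makes 9 recursive calls at each level.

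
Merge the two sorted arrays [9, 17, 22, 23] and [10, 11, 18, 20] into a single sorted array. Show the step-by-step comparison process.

Merging process:

Compare 9 vs 10: take 9 from left. Merged: [9]
Compare 17 vs 10: take 10 from right. Merged: [9, 10]
Compare 17 vs 11: take 11 from right. Merged: [9, 10, 11]
Compare 17 vs 18: take 17 from left. Merged: [9, 10, 11, 17]
Compare 22 vs 18: take 18 from right. Merged: [9, 10, 11, 17, 18]
Compare 22 vs 20: take 20 from right. Merged: [9, 10, 11, 17, 18, 20]
Append remaining from left: [22, 23]. Merged: [9, 10, 11, 17, 18, 20, 22, 23]

Final merged array: [9, 10, 11, 17, 18, 20, 22, 23]
Total comparisons: 6

The merged array is [9, 10, 11, 17, 18, 20, 22, 23], requiring 6 comparisons. The merge step runs in O(n) time where n is the total number of elements.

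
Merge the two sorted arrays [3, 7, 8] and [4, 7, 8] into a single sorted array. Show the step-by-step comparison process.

Merging process:

Compare 3 vs 4: take 3 from left. Merged: [3]
Compare 7 vs 4: take 4 from right. Merged: [3, 4]
Compare 7 vs 7: take 7 from left. Merged: [3, 4, 7]
Compare 8 vs 7: take 7 from right. Merged: [3, 4, 7, 7]
Compare 8 vs 8: take 8 from left. Merged: [3, 4, 7, 7, 8]
Append remaining from right: [8]. Merged: [3, 4, 7, 7, 8, 8]

Final merged array: [3, 4, 7, 7, 8, 8]
Total comparisons: 5

The merged array is [3, 4, 7, 7, 8, 8], requiring 5 comparisons. The merge step runs in O(n) time where n is the total number of elements.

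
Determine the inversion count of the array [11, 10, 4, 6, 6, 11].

Finding inversions in [11, 10, 4, 6, 6, 11]:

(0, 1): arr[0]=11 > arr[1]=10
(0, 2): arr[0]=11 > arr[2]=4
(0, 3): arr[0]=11 > arr[3]=6
(0, 4): arr[0]=11 > arr[4]=6
(1, 2): arr[1]=10 > arr[2]=4
(1, 3): arr[1]=10 > arr[3]=6
(1, 4): arr[1]=10 > arr[4]=6

Total inversions: 7

The array has 7 inversion(s): (0,1), (0,2), (0,3), (0,4), (1,2), (1,3), (1,4). Each pair (i,j) satisfies i < j and arr[i] > arr[j].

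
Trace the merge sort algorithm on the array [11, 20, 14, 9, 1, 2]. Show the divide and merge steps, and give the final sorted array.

Merge sort trace:

Split: [11, 20, 14, 9, 1, 2] -> [11, 20, 14] and [9, 1, 2]
  Split: [11, 20, 14] -> [11] and [20, 14]
    Split: [20, 14] -> [20] and [14]
    Merge: [20] + [14] -> [14, 20]
  Merge: [11] + [14, 20] -> [11, 14, 20]
  Split: [9, 1, 2] -> [9] and [1, 2]
    Split: [1, 2] -> [1] and [2]
    Merge: [1] + [2] -> [1, 2]
  Merge: [9] + [1, 2] -> [1, 2, 9]
Merge: [11, 14, 20] + [1, 2, 9] -> [1, 2, 9, 11, 14, 20]

Final sorted array: [1, 2, 9, 11, 14, 20]

The merge sort proceeds by recursively splitting the array and merging sorted halves.
After all merges, the sorted array is [1, 2, 9, 11, 14, 20].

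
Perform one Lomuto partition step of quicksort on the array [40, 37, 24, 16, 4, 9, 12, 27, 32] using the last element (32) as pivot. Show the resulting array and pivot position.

Lomuto partition with pivot = 32:

Initial array: [40, 37, 24, 16, 4, 9, 12, 27, 32]

arr[0]=40 > 32: no swap
arr[1]=37 > 32: no swap
arr[2]=24 <= 32: swap with position 0, array becomes [24, 37, 40, 16, 4, 9, 12, 27, 32]
arr[3]=16 <= 32: swap with position 1, array becomes [24, 16, 40, 37, 4, 9, 12, 27, 32]
arr[4]=4 <= 32: swap with position 2, array becomes [24, 16, 4, 37, 40, 9, 12, 27, 32]
arr[5]=9 <= 32: swap with position 3, array becomes [24, 16, 4, 9, 40, 37, 12, 27, 32]
arr[6]=12 <= 32: swap with position 4, array becomes [24, 16, 4, 9, 12, 37, 40, 27, 32]
arr[7]=27 <= 32: swap with position 5, array becomes [24, 16, 4, 9, 12, 27, 40, 37, 32]

Place pivot at position 6: [24, 16, 4, 9, 12, 27, 32, 37, 40]
Pivot position: 6

After partitioning with pivot 32, the array becomes [24, 16, 4, 9, 12, 27, 32, 37, 40]. The pivot is placed at index 6. All elements to the left of the pivot are <= 32, and all elements to the right are > 32.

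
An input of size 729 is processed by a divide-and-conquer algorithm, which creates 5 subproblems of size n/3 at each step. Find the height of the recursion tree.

For divide and conquer with division factor 3:

Problem sizes at each level:
Level 0: 729
Level 1: 243
Level 2: 81
Level 3: 27
Level 4: 9
Level 5: 3
Level 6: 1

The root is level 0 and the size-1 base case is level 6 (the tree spans levels 0 through 6, i.e. 7 levels counting the root), so the depth is the number of divisions: log_3(729) = 6

The recursion tree depth is log_3(729) = 6. At each level, the problem size is divided by 3, so it takes 6 divisions to reduce to a base case of size 1. The algorithm makes 5 recursive calls at each level.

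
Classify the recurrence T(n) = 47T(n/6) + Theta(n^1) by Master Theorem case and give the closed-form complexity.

Master Theorem for T(n) = 47T(n/6) + O(n^1):

a = 47, b = 6, c = 1
log_b(a) = log_6(47) = 2.1488

Case 1: c = 1 < log_6(47) = 2.1488
T(n) = O(n^(log_6 47))

For T(n) = 47T(n/6) + O(n^1): log_6(47) = 2.1488. This is Case 1 of the Master Theorem (c < log_b(a), work dominated by leaves), giving O(n^(log_6 47)).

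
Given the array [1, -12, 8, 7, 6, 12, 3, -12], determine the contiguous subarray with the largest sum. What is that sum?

Using Kadane's algorithm on [1, -12, 8, 7, 6, 12, 3, -12]:

Scanning through the array:
Position 1 (value -12): max_ending_here = -11, max_so_far = 1
Position 2 (value 8): max_ending_here = 8, max_so_far = 8
Position 3 (value 7): max_ending_here = 15, max_so_far = 15
Position 4 (value 6): max_ending_here = 21, max_so_far = 21
Position 5 (value 12): max_ending_here = 33, max_so_far = 33
Position 6 (value 3): max_ending_here = 36, max_so_far = 36
Position 7 (value -12): max_ending_here = 24, max_so_far = 36

Maximum subarray: [8, 7, 6, 12, 3]
Maximum sum: 36

The maximum subarray is [8, 7, 6, 12, 3] with sum 36. This subarray runs from index 2 to index 6.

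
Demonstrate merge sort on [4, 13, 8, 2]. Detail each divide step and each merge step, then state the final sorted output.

Merge sort trace:

Split: [4, 13, 8, 2] -> [4, 13] and [8, 2]
  Split: [4, 13] -> [4] and [13]
  Merge: [4] + [13] -> [4, 13]
  Split: [8, 2] -> [8] and [2]
  Merge: [8] + [2] -> [2, 8]
Merge: [4, 13] + [2, 8] -> [2, 4, 8, 13]

Final sorted array: [2, 4, 8, 13]

The merge sort proceeds by recursively splitting the array and merging sorted halves.
After all merges, the sorted array is [2, 4, 8, 13].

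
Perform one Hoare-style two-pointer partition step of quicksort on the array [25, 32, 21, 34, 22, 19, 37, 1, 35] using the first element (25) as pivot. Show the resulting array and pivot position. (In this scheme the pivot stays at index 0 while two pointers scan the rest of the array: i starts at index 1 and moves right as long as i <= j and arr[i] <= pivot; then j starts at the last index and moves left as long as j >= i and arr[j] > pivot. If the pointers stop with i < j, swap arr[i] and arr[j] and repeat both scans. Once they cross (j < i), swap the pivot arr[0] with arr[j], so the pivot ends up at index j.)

Hoare-style two-pointer partition with pivot = 25:

Initial array: [25, 32, 21, 34, 22, 19, 37, 1, 35]

Pointers start at i = 1, j = 8.
i stops at index 1 (arr[1]=32 > 25), j stops at index 7 (arr[7]=1 <= 25): swap arr[1] and arr[7], array becomes [25, 1, 21, 34, 22, 19, 37, 32, 35]
i stops at index 3 (arr[3]=34 > 25), j stops at index 5 (arr[5]=19 <= 25): swap arr[3] and arr[5], array becomes [25, 1, 21, 19, 22, 34, 37, 32, 35]
i ends at 5, j ends at 4: the pointers have crossed (j < i), so scanning stops.

Swap pivot arr[0] with arr[4] to place pivot at position 4: [22, 1, 21, 19, 25, 34, 37, 32, 35]
Pivot position: 4

After partitioning with pivot 25, the array becomes [22, 1, 21, 19, 25, 34, 37, 32, 35]. The pivot is placed at index 4. All elements to the left of the pivot are <= 25, and all elements to the right are > 25.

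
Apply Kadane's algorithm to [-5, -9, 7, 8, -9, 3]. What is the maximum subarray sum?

Using Kadane's algorithm on [-5, -9, 7, 8, -9, 3]:

Scanning through the array:
Position 1 (value -9): max_ending_here = -9, max_so_far = -5
Position 2 (value 7): max_ending_here = 7, max_so_far = 7
Position 3 (value 8): max_ending_here = 15, max_so_far = 15
Position 4 (value -9): max_ending_here = 6, max_so_far = 15
Position 5 (value 3): max_ending_here = 9, max_so_far = 15

Maximum subarray: [7, 8]
Maximum sum: 15

The maximum subarray is [7, 8] with sum 15. This subarray runs from index 2 to index 3.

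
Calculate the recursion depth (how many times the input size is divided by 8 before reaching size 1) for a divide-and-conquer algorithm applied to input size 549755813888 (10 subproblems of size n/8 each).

For divide and conquer with division factor 8:

Problem sizes at each level:
Level 0: 549755813888
Level 1: 68719476736
Level 2: 8589934592
Level 3: 1073741824
Level 4: 134217728
Level 5: 16777216
Level 6: 2097152
Level 7: 262144
Level 8: 32768
Level 9: 4096
Level 10: 512
Level 11: 64
Level 12: 8
Level 13: 1

The root is level 0 and the size-1 base case is level 13 (the tree spans levels 0 through 13, i.e. 14 levels counting the root), so the depth is the number of divisions: log_8(549755813888) = 13

The recursion tree depth is log_8(549755813888) = 13. At each level, the problem size is divided by 8, so it takes 13 divisions to reduce to a base case of size 1. The algorithm makes 10 recursive calls at each level.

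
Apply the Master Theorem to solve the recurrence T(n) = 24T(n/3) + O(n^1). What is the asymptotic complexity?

Master Theorem for T(n) = 24T(n/3) + O(n^1):

a = 24, b = 3, c = 1
log_b(a) = log_3(24) = 2.8928

Case 1: c = 1 < log_3(24) = 2.8928
T(n) = O(n^(log_3 24))

For T(n) = 24T(n/3) + O(n^1): log_3(24) = 2.8928. This is Case 1 of the Master Theorem (c < log_b(a), work dominated by leaves), giving O(n^(log_3 24)).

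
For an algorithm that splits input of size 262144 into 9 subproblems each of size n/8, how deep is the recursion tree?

For divide and conquer with division factor 8:

Problem sizes at each level:
Level 0: 262144
Level 1: 32768
Level 2: 4096
Level 3: 512
Level 4: 64
Level 5: 8
Level 6: 1

The root is level 0 and the size-1 base case is level 6 (the tree spans levels 0 through 6, i.e. 7 levels counting the root), so the depth is the number of divisions: log_8(262144) = 6

The recursion tree depth is log_8(262144) = 6. At each level, the problem size is divided by 8, so it takes 6 divisions to reduce to a base case of size 1. The algorithm makes 9 recursive calls at each level.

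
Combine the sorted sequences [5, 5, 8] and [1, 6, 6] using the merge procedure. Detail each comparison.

Merging process:

Compare 5 vs 1: take 1 from right. Merged: [1]
Compare 5 vs 6: take 5 from left. Merged: [1, 5]
Compare 5 vs 6: take 5 from left. Merged: [1, 5, 5]
Compare 8 vs 6: take 6 from right. Merged: [1, 5, 5, 6]
Compare 8 vs 6: take 6 from right. Merged: [1, 5, 5, 6, 6]
Append remaining from left: [8]. Merged: [1, 5, 5, 6, 6, 8]

Final merged array: [1, 5, 5, 6, 6, 8]
Total comparisons: 5

The merged array is [1, 5, 5, 6, 6, 8], requiring 5 comparisons. The merge step runs in O(n) time where n is the total number of elements.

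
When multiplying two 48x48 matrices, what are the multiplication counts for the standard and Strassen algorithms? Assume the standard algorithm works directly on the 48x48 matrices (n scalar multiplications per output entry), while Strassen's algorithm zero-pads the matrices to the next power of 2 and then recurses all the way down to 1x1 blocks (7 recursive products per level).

Matrix multiplication for 48x48 matrices:

Strassen's algorithm requires power-of-2 dimensions. Pad 48x48 to 64x64 (next power of 2).

Standard algorithm: 48^3 = 110592 multiplications
Strassen's algorithm: 7^(log2(64)) = 7^6 = 117649 multiplications
Difference: 110592 - 117649 = -7057 (Strassen uses MORE here due to padding overhead — for small or just-over-power-of-2 n, padding can outweigh the per-level savings)

Standard: 110592 multiplications (48^3). Strassen: 117649 multiplications (7^6, after padding to 64x64). Strassen reduces 8 recursive multiplications to 7 at each level.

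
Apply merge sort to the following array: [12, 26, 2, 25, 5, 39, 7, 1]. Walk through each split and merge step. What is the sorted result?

Merge sort trace:

Split: [12, 26, 2, 25, 5, 39, 7, 1] -> [12, 26, 2, 25] and [5, 39, 7, 1]
  Split: [12, 26, 2, 25] -> [12, 26] and [2, 25]
    Split: [12, 26] -> [12] and [26]
    Merge: [12] + [26] -> [12, 26]
    Split: [2, 25] -> [2] and [25]
    Merge: [2] + [25] -> [2, 25]
  Merge: [12, 26] + [2, 25] -> [2, 12, 25, 26]
  Split: [5, 39, 7, 1] -> [5, 39] and [7, 1]
    Split: [5, 39] -> [5] and [39]
    Merge: [5] + [39] -> [5, 39]
    Split: [7, 1] -> [7] and [1]
    Merge: [7] + [1] -> [1, 7]
  Merge: [5, 39] + [1, 7] -> [1, 5, 7, 39]
Merge: [2, 12, 25, 26] + [1, 5, 7, 39] -> [1, 2, 5, 7, 12, 25, 26, 39]

Final sorted array: [1, 2, 5, 7, 12, 25, 26, 39]

The merge sort proceeds by recursively splitting the array and merging sorted halves.
After all merges, the sorted array is [1, 2, 5, 7, 12, 25, 26, 39].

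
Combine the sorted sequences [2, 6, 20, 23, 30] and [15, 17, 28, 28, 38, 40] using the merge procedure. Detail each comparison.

Merging process:

Compare 2 vs 15: take 2 from left. Merged: [2]
Compare 6 vs 15: take 6 from left. Merged: [2, 6]
Compare 20 vs 15: take 15 from right. Merged: [2, 6, 15]
Compare 20 vs 17: take 17 from right. Merged: [2, 6, 15, 17]
Compare 20 vs 28: take 20 from left. Merged: [2, 6, 15, 17, 20]
Compare 23 vs 28: take 23 from left. Merged: [2, 6, 15, 17, 20, 23]
Compare 30 vs 28: take 28 from right. Merged: [2, 6, 15, 17, 20, 23, 28]
Compare 30 vs 28: take 28 from right. Merged: [2, 6, 15, 17, 20, 23, 28, 28]
Compare 30 vs 38: take 30 from left. Merged: [2, 6, 15, 17, 20, 23, 28, 28, 30]
Append remaining from right: [38, 40]. Merged: [2, 6, 15, 17, 20, 23, 28, 28, 30, 38, 40]

Final merged array: [2, 6, 15, 17, 20, 23, 28, 28, 30, 38, 40]
Total comparisons: 9

The merged array is [2, 6, 15, 17, 20, 23, 28, 28, 30, 38, 40], requiring 9 comparisons. The merge step runs in O(n) time where n is the total number of elements.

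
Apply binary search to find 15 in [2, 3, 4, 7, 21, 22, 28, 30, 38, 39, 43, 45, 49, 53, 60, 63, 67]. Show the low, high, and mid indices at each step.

Binary search for 15 in [2, 3, 4, 7, 21, 22, 28, 30, 38, 39, 43, 45, 49, 53, 60, 63, 67]:

lo=0, hi=16, mid=8, arr[mid]=38 -> 38 > 15, search left half
lo=0, hi=7, mid=3, arr[mid]=7 -> 7 < 15, search right half
lo=4, hi=7, mid=5, arr[mid]=22 -> 22 > 15, search left half
lo=4, hi=4, mid=4, arr[mid]=21 -> 21 > 15, search left half
lo=4 > hi=3, target 15 not found

Binary search determines that 15 is not in the array after 4 comparisons. The search space was exhausted without finding the target.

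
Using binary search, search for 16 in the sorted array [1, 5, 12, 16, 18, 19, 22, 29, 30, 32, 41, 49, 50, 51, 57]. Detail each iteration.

Binary search for 16 in [1, 5, 12, 16, 18, 19, 22, 29, 30, 32, 41, 49, 50, 51, 57]:

lo=0, hi=14, mid=7, arr[mid]=29 -> 29 > 16, search left half
lo=0, hi=6, mid=3, arr[mid]=16 -> Found target at index 3!

Binary search finds 16 at index 3 after 2 comparisons. The search repeatedly halves the search space by comparing with the middle element.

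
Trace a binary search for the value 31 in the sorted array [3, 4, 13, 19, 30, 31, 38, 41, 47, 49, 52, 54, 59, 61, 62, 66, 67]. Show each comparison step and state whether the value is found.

Binary search for 31 in [3, 4, 13, 19, 30, 31, 38, 41, 47, 49, 52, 54, 59, 61, 62, 66, 67]:

lo=0, hi=16, mid=8, arr[mid]=47 -> 47 > 31, search left half
lo=0, hi=7, mid=3, arr[mid]=19 -> 19 < 31, search right half
lo=4, hi=7, mid=5, arr[mid]=31 -> Found target at index 5!

Binary search finds 31 at index 5 after 3 comparisons. The search repeatedly halves the search space by comparing with the middle element.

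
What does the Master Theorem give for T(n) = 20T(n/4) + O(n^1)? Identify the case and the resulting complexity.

Master Theorem for T(n) = 20T(n/4) + O(n^1):

a = 20, b = 4, c = 1
log_b(a) = log_4(20) = 2.1610

Case 1: c = 1 < log_4(20) = 2.1610
T(n) = O(n^(log_4 20))

For T(n) = 20T(n/4) + O(n^1): log_4(20) = 2.1610. This is Case 1 of the Master Theorem (c < log_b(a), work dominated by leaves), giving O(n^(log_4 20)).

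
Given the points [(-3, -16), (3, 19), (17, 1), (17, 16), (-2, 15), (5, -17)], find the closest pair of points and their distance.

Computing all pairwise distances among 6 points:

d((-3, -16), (3, 19)) = 35.5106
d((-3, -16), (17, 1)) = 26.2488
d((-3, -16), (17, 16)) = 37.7359
d((-3, -16), (-2, 15)) = 31.0161
d((-3, -16), (5, -17)) = 8.0623
d((3, 19), (17, 1)) = 22.8035
d((3, 19), (17, 16)) = 14.3178
d((3, 19), (-2, 15)) = 6.4031 <-- minimum
d((3, 19), (5, -17)) = 36.0555
d((17, 1), (17, 16)) = 15.0
d((17, 1), (-2, 15)) = 23.6008
d((17, 1), (5, -17)) = 21.6333
d((17, 16), (-2, 15)) = 19.0263
d((17, 16), (5, -17)) = 35.1141
d((-2, 15), (5, -17)) = 32.7567

Closest pair: (3, 19) and (-2, 15) with distance 6.4031

The closest pair is (3, 19) and (-2, 15) with Euclidean distance 6.4031. For 6 points, brute-force pairwise comparison is shown above. For large n, the divide-and-conquer algorithm (sort by x, recurse on halves, check the dividing strip) achieves O(n log n).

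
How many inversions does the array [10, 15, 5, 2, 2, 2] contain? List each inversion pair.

Finding inversions in [10, 15, 5, 2, 2, 2]:

(0, 2): arr[0]=10 > arr[2]=5
(0, 3): arr[0]=10 > arr[3]=2
(0, 4): arr[0]=10 > arr[4]=2
(0, 5): arr[0]=10 > arr[5]=2
(1, 2): arr[1]=15 > arr[2]=5
(1, 3): arr[1]=15 > arr[3]=2
(1, 4): arr[1]=15 > arr[4]=2
(1, 5): arr[1]=15 > arr[5]=2
(2, 3): arr[2]=5 > arr[3]=2
(2, 4): arr[2]=5 > arr[4]=2
(2, 5): arr[2]=5 > arr[5]=2

Total inversions: 11

The array has 11 inversion(s): (0,2), (0,3), (0,4), (0,5), (1,2), (1,3), (1,4), (1,5), (2,3), (2,4), (2,5). Each pair (i,j) satisfies i < j and arr[i] > arr[j].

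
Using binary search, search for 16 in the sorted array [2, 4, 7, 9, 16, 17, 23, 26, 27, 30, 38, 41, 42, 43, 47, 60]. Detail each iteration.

Binary search for 16 in [2, 4, 7, 9, 16, 17, 23, 26, 27, 30, 38, 41, 42, 43, 47, 60]:

lo=0, hi=15, mid=7, arr[mid]=26 -> 26 > 16, search left half
lo=0, hi=6, mid=3, arr[mid]=9 -> 9 < 16, search right half
lo=4, hi=6, mid=5, arr[mid]=17 -> 17 > 16, search left half
lo=4, hi=4, mid=4, arr[mid]=16 -> Found target at index 4!

Binary search finds 16 at index 4 after 4 comparisons. The search repeatedly halves the search space by comparing with the middle element.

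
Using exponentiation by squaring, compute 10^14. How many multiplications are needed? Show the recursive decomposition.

Computing 10^14 by squaring (build up from 10^1; each line after the first costs one multiplication):

10^1 = 10
10^2 = (10^1)^2 = 10^2 = 100
10^3 = 10 * 10^2 = 10 * 100 = 1000
10^6 = (10^3)^2 = 1000^2 = 1000000
10^7 = 10 * 10^6 = 10 * 1000000 = 10000000
10^14 = (10^7)^2 = 10000000^2 = 100000000000000

Result: 100000000000000
Multiplications needed: 5 (5 lines after 10^1)

10^14 = 100000000000000. Using exponentiation by squaring, this requires 5 multiplications. The key idea: if the exponent is even, square the half-power; if odd, multiply by the base once.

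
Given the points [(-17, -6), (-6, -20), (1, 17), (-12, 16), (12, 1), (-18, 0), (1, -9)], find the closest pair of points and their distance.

Computing all pairwise distances among 7 points:

d((-17, -6), (-6, -20)) = 17.8045
d((-17, -6), (1, 17)) = 29.2062
d((-17, -6), (-12, 16)) = 22.561
d((-17, -6), (12, 1)) = 29.8329
d((-17, -6), (-18, 0)) = 6.0828 <-- minimum
d((-17, -6), (1, -9)) = 18.2483
d((-6, -20), (1, 17)) = 37.6563
d((-6, -20), (-12, 16)) = 36.4966
d((-6, -20), (12, 1)) = 27.6586
d((-6, -20), (-18, 0)) = 23.3238
d((-6, -20), (1, -9)) = 13.0384
d((1, 17), (-12, 16)) = 13.0384
d((1, 17), (12, 1)) = 19.4165
d((1, 17), (-18, 0)) = 25.4951
d((1, 17), (1, -9)) = 26.0
d((-12, 16), (12, 1)) = 28.3019
d((-12, 16), (-18, 0)) = 17.088
d((-12, 16), (1, -9)) = 28.178
d((12, 1), (-18, 0)) = 30.0167
d((12, 1), (1, -9)) = 14.8661
d((-18, 0), (1, -9)) = 21.0238

Closest pair: (-17, -6) and (-18, 0) with distance 6.0828

The closest pair is (-17, -6) and (-18, 0) with Euclidean distance 6.0828. For 7 points, brute-force pairwise comparison is shown above. For large n, the divide-and-conquer algorithm (sort by x, recurse on halves, check the dividing strip) achieves O(n log n).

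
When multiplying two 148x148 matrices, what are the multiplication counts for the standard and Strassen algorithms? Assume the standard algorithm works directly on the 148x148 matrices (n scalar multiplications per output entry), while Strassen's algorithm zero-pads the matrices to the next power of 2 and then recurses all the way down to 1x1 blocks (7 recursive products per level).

Matrix multiplication for 148x148 matrices:

Strassen's algorithm requires power-of-2 dimensions. Pad 148x148 to 256x256 (next power of 2).

Standard algorithm: 148^3 = 3241792 multiplications
Strassen's algorithm: 7^(log2(256)) = 7^8 = 5764801 multiplications
Difference: 3241792 - 5764801 = -2523009 (Strassen uses MORE here due to padding overhead — for small or just-over-power-of-2 n, padding can outweigh the per-level savings)

Standard: 3241792 multiplications (148^3). Strassen: 5764801 multiplications (7^8, after padding to 256x256). Strassen reduces 8 recursive multiplications to 7 at each level.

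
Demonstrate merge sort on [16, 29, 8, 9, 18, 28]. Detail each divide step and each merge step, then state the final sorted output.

Merge sort trace:

Split: [16, 29, 8, 9, 18, 28] -> [16, 29, 8] and [9, 18, 28]
  Split: [16, 29, 8] -> [16] and [29, 8]
    Split: [29, 8] -> [29] and [8]
    Merge: [29] + [8] -> [8, 29]
  Merge: [16] + [8, 29] -> [8, 16, 29]
  Split: [9, 18, 28] -> [9] and [18, 28]
    Split: [18, 28] -> [18] and [28]
    Merge: [18] + [28] -> [18, 28]
  Merge: [9] + [18, 28] -> [9, 18, 28]
Merge: [8, 16, 29] + [9, 18, 28] -> [8, 9, 16, 18, 28, 29]

Final sorted array: [8, 9, 16, 18, 28, 29]

The merge sort proceeds by recursively splitting the array and merging sorted halves.
After all merges, the sorted array is [8, 9, 16, 18, 28, 29].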